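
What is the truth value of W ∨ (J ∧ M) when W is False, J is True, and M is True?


W = False, J = True, M = True
Step 1: J ∧ M = True AND True = True
Step 2: W ∨ True = False OR True = True
AND evaluated first (higher precedence); then OR applied.

True


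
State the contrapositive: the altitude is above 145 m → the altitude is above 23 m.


Original: If the altitude is above 145 m, then the altitude is above 23 m
Contrapositive: If ¬Q, then ¬P
Negate Q: not (the altitude is above 23 m)
Negate P: not (the altitude is above 145 m)

If not (the altitude is above 23 m), then not (the altitude is above 145 m).


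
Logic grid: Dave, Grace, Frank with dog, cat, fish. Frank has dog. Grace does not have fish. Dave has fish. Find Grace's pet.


From clues:
  Frank → dog
  Dave → fish
By elimination, Grace gets the remaining.

cat


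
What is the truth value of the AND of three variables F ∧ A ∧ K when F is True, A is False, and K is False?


F = True, A = False, K = False
Step 1: F ∧ A = True AND False = False
Step 2: (False) ∧ K = (False) AND False = False
AND is true only when ALL operands are true.

False


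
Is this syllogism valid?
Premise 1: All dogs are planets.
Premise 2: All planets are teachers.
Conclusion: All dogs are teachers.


Premise 1: All dogs are planets.
Premise 2: All planets are teachers.
Conclusion: All dogs are teachers.
Barbara syllogism (AAA-1): All A are B, All B are C → All A are C.
Middle term (planets) distributed in premise 2.

Valid


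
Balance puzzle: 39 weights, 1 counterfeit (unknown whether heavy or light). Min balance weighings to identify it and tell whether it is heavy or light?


Let n = 39. 78 possibilities (n weights × lighter/heavier); each weighing has 3 outcomes.
Bound for k weighings: say the first weighing puts j weights on each pan. If it tips, the 2j weighed weights remain suspects (each with a known direction) and k-1 weighings give 3^(k-1) outcomes; 3^(k-1) is odd, so 2j ≤ 3^(k-1) - 1. If it balances, the n - 2j unweighed weights remain with direction unknown: 2(n - 2j) ≤ 3^(k-1) - 1 by the same parity argument. Adding, n ≤ (3^(k-1) - 1) + (3^(k-1) - 1)/2 = (3^k - 3)/2, and the classical three-group strategy achieves this (3 weights in 2 weighings, 12 in 3, 39 in 4, 120 in 5).
So we need the smallest k with (3^k - 3)/2 ≥ 39.
k = 3: (3^3 - 3)/2 = 12 < 39 ✗
k = 4: (3^4 - 3)/2 = 39 ≥ 39 ✓

4


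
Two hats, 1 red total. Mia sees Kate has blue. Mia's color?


Total red = 1, Kate = blue
Red accounted for: 0
Remaining for Mia: 1
Mia's hat is red.

red


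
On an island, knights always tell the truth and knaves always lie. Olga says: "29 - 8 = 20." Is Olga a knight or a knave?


Statement: "29 - 8 = 20."
Actual: 29 - 8 = 21
Claimed: 20
Statement is FALSE → Olga lies → Knave

Knave


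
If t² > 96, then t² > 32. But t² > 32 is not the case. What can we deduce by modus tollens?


Modus tollens: P → Q, ¬Q ⊢ ¬P
P: t² > 96
Q: t² > 32
We have P → Q and Q is false.
By modus tollens, P must be false.

It is not the case that t² > 96


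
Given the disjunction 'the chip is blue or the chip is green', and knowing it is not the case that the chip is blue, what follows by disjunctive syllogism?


Disjunctive syllogism: P ∨ Q, ¬P ⊢ Q
Disjunction: the chip is blue ∨ the chip is green
We know it is not the case that the chip is blue.
By disjunctive syllogism, the other disjunct must be true.

The chip is green


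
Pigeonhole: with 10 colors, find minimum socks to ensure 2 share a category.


Pigeonhole: to guarantee k in one of n categories, need (k-1)×n + 1.
k = 2, n = 10
Minimum = (2-1) × 10 + 1 = 1 × 10 + 1

11


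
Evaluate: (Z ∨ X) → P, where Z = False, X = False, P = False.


Z = False, X = False, P = False
Step 1: Z ∨ X = False OR False = False
Step 2: (False) → P: false only when antecedent=True and P=False.
Result: True

True


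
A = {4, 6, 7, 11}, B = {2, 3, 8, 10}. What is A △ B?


A = {4, 6, 7, 11}
B = {2, 3, 8, 10}
Operation: symmetric difference
In A only: [4, 6, 7, 11], in B only: [2, 3, 8, 10]

{2, 3, 4, 6, 7, 8, 10, 11}


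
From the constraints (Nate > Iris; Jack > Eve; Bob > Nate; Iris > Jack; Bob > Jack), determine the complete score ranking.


Constraints: Nate > Iris; Jack > Eve; Bob > Nate; Iris > Jack; Bob > Jack
Method: at each step, the next-highest is the one remaining person who never appears on the smaller side of a constraint between remaining people.
  Step 1: remaining {Bob, Eve, Nate, Iris, Jack}; on the smaller side: {Eve, Nate, Iris, Jack} → Bob is next (Bob > Nate; Bob > Jack).
  Step 2: remaining {Eve, Nate, Iris, Jack}; on the smaller side: {Eve, Iris, Jack} → Nate is next (Nate > Iris).
  Step 3: remaining {Eve, Iris, Jack}; on the smaller side: {Eve, Jack} → Iris is next (Iris > Jack).
  Step 4: remaining {Eve, Jack}; on the smaller side: {Eve} → Jack is next (Jack > Eve).
  Step 5: only Eve remains → lowest.
Final ranking (highest to lowest):

Bob > Nate > Iris > Jack > Eve


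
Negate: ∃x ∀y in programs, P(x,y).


Original: ∃x ∀y P(x,y)
Rule: ¬∀→∃, ¬∃→∀, negate predicate.
Negation: ∀x ∃y ¬P(x,y)

∀x ∃y ¬P(x,y)


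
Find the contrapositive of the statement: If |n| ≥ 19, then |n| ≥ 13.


Original: If |n| ≥ 19, then |n| ≥ 13
Contrapositive: If ¬Q, then ¬P
Negate Q: not (|n| ≥ 13)
Negate P: not (|n| ≥ 19)

If not (|n| ≥ 13), then not (|n| ≥ 19).


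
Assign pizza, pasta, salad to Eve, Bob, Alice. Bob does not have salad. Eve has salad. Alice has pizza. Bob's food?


From clues:
  Alice → pizza
  Eve → salad
By elimination, Bob gets the remaining.

pasta


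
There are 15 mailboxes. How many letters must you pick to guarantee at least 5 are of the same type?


Pigeonhole: to guarantee k in one of n categories, need (k-1)×n + 1.
k = 5, n = 15
Minimum = (5-1) × 15 + 1 = 4 × 15 + 1

61


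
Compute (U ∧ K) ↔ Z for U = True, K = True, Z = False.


U = True, K = True, Z = False
Step 1: U ∧ K = True AND True = True
Step 2: (True) ↔ Z: true when both sides have same truth value.
Result: True ↔ False = False

False


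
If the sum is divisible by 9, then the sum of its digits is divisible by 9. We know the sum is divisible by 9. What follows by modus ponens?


Modus ponens: P → Q, P ⊢ Q
P: the sum is divisible by 9
Q: the sum of its digits is divisible by 9
We have P → Q and P is true.
By modus ponens, Q must be true.

The sum of its digits is divisible by 9


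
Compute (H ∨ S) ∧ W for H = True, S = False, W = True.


H = True, S = False, W = True
Step 1: H ∨ S = True OR False = True
Step 2: True ∧ W = True AND True = True
OR is true when at least one operand is true; AND requires both.

True


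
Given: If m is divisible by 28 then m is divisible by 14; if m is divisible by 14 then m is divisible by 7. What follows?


Hypothetical syllogism: P → Q, Q → R ⊢ P → R
Premise 1: m is divisible by 28 → m is divisible by 14
Premise 2: m is divisible by 14 → m is divisible by 7
Chain the implications: the middle term (m is divisible by 14) links the two.
Conclusion: If m is divisible by 28, then m is divisible by 7.

If m is divisible by 28, then m is divisible by 7.


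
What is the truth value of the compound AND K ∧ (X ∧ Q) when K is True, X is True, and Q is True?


K = True, X = True, Q = True
Step 1: X ∧ Q = True AND True = True
Step 2: K ∧ True = True AND True = True
AND is true only when ALL operands are true.

True


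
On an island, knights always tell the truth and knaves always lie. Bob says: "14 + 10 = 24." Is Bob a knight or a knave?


Statement: "14 + 10 = 24."
Actual: 14 + 10 = 24
Claimed: 24
Statement is TRUE → Bob tells the truth → Knight

Knight


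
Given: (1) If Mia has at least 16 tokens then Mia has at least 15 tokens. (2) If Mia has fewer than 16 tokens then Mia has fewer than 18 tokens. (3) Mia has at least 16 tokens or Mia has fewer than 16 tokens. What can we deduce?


Constructive dilemma: (P → Q) ∧ (R → S), P ∨ R ⊢ Q ∨ S
Premise 1: Mia has at least 16 tokens → Mia has at least 15 tokens
Premise 2: Mia has fewer than 16 tokens → Mia has fewer than 18 tokens
Premise 3: Mia has at least 16 tokens ∨ Mia has fewer than 16 tokens
Case 1: Assuming Mia has at least 16 tokens, then by Premise 1, Mia has at least 15 tokens.
Case 2: Assuming Mia has fewer than 16 tokens, then by Premise 2, Mia has fewer than 18 tokens.
Since one of Mia has at least 16 tokens or Mia has fewer than 16 tokens must hold, we get Mia has at least 15 tokens or Mia has fewer than 18 tokens.

Mia has at least 15 tokens or Mia has fewer than 18 tokens.


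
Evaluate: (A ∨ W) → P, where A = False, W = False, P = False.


A = False, W = False, P = False
Step 1: A ∨ W = False OR False = False
Step 2: (False) → P: false only when antecedent=True and P=False.
Result: True

True


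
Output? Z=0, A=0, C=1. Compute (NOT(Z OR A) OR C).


Z OR A = 0
NOT(0) = 1
1 OR 1 = 1

1


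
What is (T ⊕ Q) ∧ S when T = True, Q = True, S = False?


T = True, Q = True, S = False
Step 1: T ⊕ Q = True XOR True = False
Step 2: False ∧ S = False AND False = False
XOR true when exactly one of T,Q is true; then AND with S.

False


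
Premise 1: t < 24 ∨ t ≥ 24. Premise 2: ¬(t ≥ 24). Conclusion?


Disjunctive syllogism: P ∨ Q, ¬P ⊢ Q
Disjunction: t < 24 ∨ t ≥ 24
We know it is not the case that t ≥ 24.
By disjunctive syllogism, the other disjunct must be true.

t < 24


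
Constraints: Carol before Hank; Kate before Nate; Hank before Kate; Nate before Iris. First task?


Constraints: Carol before Hank; Kate before Nate; Hank before Kate; Nate before Iris
The first task can have nothing scheduled before it, so it must never appear on the right of a 'before'.
Tasks appearing after some 'before': Hank, Nate, Kate, Iris.
The only task not in that list is Carol → it is first.

Carol


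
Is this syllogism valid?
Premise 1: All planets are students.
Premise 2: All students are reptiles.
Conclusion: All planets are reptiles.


Premise 1: All planets are students.
Premise 2: All students are reptiles.
Conclusion: All planets are reptiles.
Barbara syllogism (AAA-1): All A are B, All B are C → All A are C.
Middle term (students) distributed in premise 2.

Valid


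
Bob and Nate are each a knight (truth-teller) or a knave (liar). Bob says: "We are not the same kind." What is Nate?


Bob says: "We are not the same kind."
Case 1: Bob is a Knight (truth-teller)
  Statement is true → they ARE different → Nate is a Knave
Case 2: Bob is a Knave (liar)
  Statement is false → they are NOT different → Nate is a Knave
In both cases, Nate is a Knave.

Knave


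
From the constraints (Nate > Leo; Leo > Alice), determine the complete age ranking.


Constraints: Nate > Leo; Leo > Alice
Method: at each step, the next-highest is the one remaining person who never appears on the smaller side of a constraint between remaining people.
  Step 1: remaining {Alice, Leo, Nate}; on the smaller side: {Alice, Leo} → Nate is next (Nate > Leo).
  Step 2: remaining {Alice, Leo}; on the smaller side: {Alice} → Leo is next (Leo > Alice).
  Step 3: only Alice remains → lowest.
Final ranking (highest to lowest):

Nate > Leo > Alice


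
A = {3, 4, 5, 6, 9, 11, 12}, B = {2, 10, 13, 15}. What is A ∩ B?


A = {3, 4, 5, 6, 9, 11, 12}
B = {2, 10, 13, 15}
Operation: intersection
Elements in both: none

∅


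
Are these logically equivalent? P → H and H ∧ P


Expression 1: P → H
Expression 2: H ∧ P
Truth table (P H | Expr1 Expr2):
  T T |   T     T
  T F |   F     F
  F T |   T     F   ← differ
  F F |   T     F   ← differ
Counterexample: P=F, H=T gives Expr1 = T but Expr2 = F, so the expressions are NOT logically equivalent.

No


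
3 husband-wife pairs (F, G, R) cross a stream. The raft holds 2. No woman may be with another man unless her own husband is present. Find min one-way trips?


Label couples F, G, R (H = husband, W = wife).
Counting alone: 6 people, the raft carries 2 and someone must bring it back, so each round trip nets at most +1 on the far side until the last crossing → at least 9 trips. The jealousy constraint makes 9 impossible; the shortest valid schedule has 11:
1. WF+WG →  (far: WF,WG; near: HF,HG,HR,WR)
2. WF ←       (far: WG; near: HF,HG,HR,WF,WR)
3. WF+WR →  (far: WF,WG,WR; near: HF,HG,HR)
4. WF ←       (far: WG,WR; near: HF,HG,HR,WF)
5. HG+HR →  (far: HG,WG,HR,WR; near: HF,WF)
6. HG+WG ←  (far: HR,WR; near: HF,WF,HG,WG)
7. HF+HG →  (far: HF,HG,HR,WR; near: WF,WG)
8. WR ←       (far: HF,HG,HR; near: WF,WG,WR)
9. WF+WG →  (far: HF,WF,HG,WG,HR; near: WR)
10. HR ←      (far: HF,WF,HG,WG; near: HR,WR)
11. HR+WR → (far: all six; near: empty)
In every state each wife is either with her husband or with no other man.
Minimum trips = 11

11


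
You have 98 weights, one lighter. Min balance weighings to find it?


Each weighing has 3 outcomes (left heavy / balance / right heavy), so k weighings distinguish at most 3^k cases; splitting into three near-equal groups achieves this.
Need 3^k ≥ 98: 3^4 = 81 < 98 ≤ 3^5 = 243
k = ⌈log₃(98)⌉ = 5

5


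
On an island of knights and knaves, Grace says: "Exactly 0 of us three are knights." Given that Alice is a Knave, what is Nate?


Grace claims exactly 0 knights among Grace, Alice, Nate.
Given: Alice is a Knave.

Case 1: Grace is a Knight (tells truth)
  Then exactly 0 of the three are knights.
  Counting Grace, Alice: 1 knight(s) so far. Need -1 more → impossible.
Case 2: Grace is a Knave (lies)
  Then the count is NOT 0.
  If Nate = Knave, count = 0 = 0 → claim would be true, contradicts lie.
  If Nate = Knight, count = 1 ≠ 0 → lie confirmed ✓

Nate is a Knight.

Knight


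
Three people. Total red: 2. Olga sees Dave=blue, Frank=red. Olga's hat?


Total red = 2, seen red = 1
Own red = 2 - 1 = 1
Olga's hat is red.

red


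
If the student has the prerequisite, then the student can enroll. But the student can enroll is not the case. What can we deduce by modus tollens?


Modus tollens: P → Q, ¬Q ⊢ ¬P
P: the student has the prerequisite
Q: the student can enroll
We have P → Q and Q is false.
By modus tollens, P must be false.

It is not the case that the student has the prerequisite


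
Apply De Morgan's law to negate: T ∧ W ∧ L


De Morgan's law: ¬(P ∧ Q ∧ R) ≡ ¬P ∨ ¬Q ∨ ¬R
¬(T ∧ W ∧ L) = ¬T ∨ ¬W ∨ ¬L

¬T ∨ ¬W ∨ ¬L


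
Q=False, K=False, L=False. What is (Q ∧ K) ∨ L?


Q = False, K = False, L = False
Expression: (Q ∧ K) ∨ L
Step 1: Q ∧ K = False AND False = False
Step 2: (False) ∨ L = False OR False = False

False


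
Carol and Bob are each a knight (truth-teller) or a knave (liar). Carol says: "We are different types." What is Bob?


Carol says: "We are different types."
Case 1: Carol is a Knight (truth-teller)
  Statement is true → they ARE different → Bob is a Knave
Case 2: Carol is a Knave (liar)
  Statement is false → they are NOT different → Bob is a Knave
In both cases, Bob is a Knave.

Knave


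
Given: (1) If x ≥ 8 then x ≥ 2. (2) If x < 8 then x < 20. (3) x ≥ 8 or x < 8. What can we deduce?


Constructive dilemma: (P → Q) ∧ (R → S), P ∨ R ⊢ Q ∨ S
Premise 1: x ≥ 8 → x ≥ 2
Premise 2: x < 8 → x < 20
Premise 3: x ≥ 8 ∨ x < 8
Case 1: Assuming x ≥ 8, then by Premise 1, x ≥ 2.
Case 2: Assuming x < 8, then by Premise 2, x < 20.
Since one of x ≥ 8 or x < 8 must hold, we get x ≥ 2 or x < 20.

x ≥ 2 or x < 20.


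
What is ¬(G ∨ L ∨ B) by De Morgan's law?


De Morgan's law: ¬(P ∨ Q ∨ R) ≡ ¬P ∧ ¬Q ∧ ¬R
¬(G ∨ L ∨ B) = ¬G ∧ ¬L ∧ ¬B

¬G ∧ ¬L ∧ ¬B


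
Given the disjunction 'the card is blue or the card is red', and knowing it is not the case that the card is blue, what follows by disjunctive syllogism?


Disjunctive syllogism: P ∨ Q, ¬P ⊢ Q
Disjunction: the card is blue ∨ the card is red
We know it is not the case that the card is blue.
By disjunctive syllogism, the other disjunct must be true.

The card is red


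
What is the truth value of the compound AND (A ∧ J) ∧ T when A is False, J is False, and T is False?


A = False, J = False, T = False
Step 1: A ∧ J = False AND False = False
Step 2: False ∧ T = False AND False = False
AND is true only when ALL operands are true.

False


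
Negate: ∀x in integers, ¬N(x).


Original: ∀x ¬N(x)
Rule: ¬∀→∃, ¬∃→∀, negate predicate.
Negation: ∃x N(x)

∃x N(x)


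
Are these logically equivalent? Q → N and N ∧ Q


Expression 1: Q → N
Expression 2: N ∧ Q
Truth table (Q N | Expr1 Expr2):
  T T |   T     T
  T F |   F     F
  F T |   T     F   ← differ
  F F |   T     F   ← differ
Counterexample: Q=F, N=T gives Expr1 = T but Expr2 = F, so the expressions are NOT logically equivalent.

No


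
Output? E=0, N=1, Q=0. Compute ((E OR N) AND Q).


E OR N = 0|1 = 1
1 AND 0 = 0

0


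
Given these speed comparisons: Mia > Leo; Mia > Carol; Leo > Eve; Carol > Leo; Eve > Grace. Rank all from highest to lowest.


Constraints: Mia > Leo; Mia > Carol; Leo > Eve; Carol > Leo; Eve > Grace
Method: at each step, the next-highest is the one remaining person who never appears on the smaller side of a constraint between remaining people.
  Step 1: remaining {Leo, Carol, Mia, Eve, Grace}; on the smaller side: {Leo, Carol, Eve, Grace} → Mia is next (Mia > Leo; Mia > Carol).
  Step 2: remaining {Leo, Carol, Eve, Grace}; on the smaller side: {Leo, Eve, Grace} → Carol is next (Carol > Leo).
  Step 3: remaining {Leo, Eve, Grace}; on the smaller side: {Eve, Grace} → Leo is next (Leo > Eve).
  Step 4: remaining {Eve, Grace}; on the smaller side: {Grace} → Eve is next (Eve > Grace).
  Step 5: only Grace remains → lowest.
Final ranking (highest to lowest):

Mia > Carol > Leo > Eve > Grace


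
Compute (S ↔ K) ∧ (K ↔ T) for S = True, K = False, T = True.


S = True, K = False, T = True
Step 1: S ↔ K is true when S and K have the same value. Result: False
Step 2: K ↔ T is true when K and T have the same value. Result: False
Step 3: False ∧ False = False

False


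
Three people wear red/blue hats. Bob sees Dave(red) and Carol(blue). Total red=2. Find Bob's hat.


Total red = 2, seen red = 1
Own red = 2 - 1 = 1
Bob's hat is red.

red


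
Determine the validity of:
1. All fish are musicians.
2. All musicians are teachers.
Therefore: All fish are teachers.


Premise 1: All fish are musicians.
Premise 2: All musicians are teachers.
Conclusion: All fish are teachers.
Barbara syllogism (AAA-1): All A are B, All B are C → All A are C.
Middle term (musicians) distributed in premise 2.

Valid


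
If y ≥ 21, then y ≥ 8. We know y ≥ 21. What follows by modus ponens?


Modus ponens: P → Q, P ⊢ Q
P: y ≥ 21
Q: y ≥ 8
We have P → Q and P is true.
By modus ponens, Q must be true.

y ≥ 8


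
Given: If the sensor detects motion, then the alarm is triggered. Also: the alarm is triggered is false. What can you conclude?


Modus tollens: P → Q, ¬Q ⊢ ¬P
P: the sensor detects motion
Q: the alarm is triggered
We have P → Q and Q is false.
By modus tollens, P must be false.

It is not the case that the sensor detects motion


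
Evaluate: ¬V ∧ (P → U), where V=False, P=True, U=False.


V = False, P = True, U = False
Expression: ¬V ∧ (P → U)
Step 1: ¬V = NOT False = True
Step 2: P → U = True → False (false only if P=True, U=False) = False
Step 3: (True) ∧ (False) = True AND False = False

False


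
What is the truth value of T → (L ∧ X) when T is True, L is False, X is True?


T = True, L = False, X = True
Step 1: L ∧ X = False AND True = False
Step 2: T → (False): false only when T=True and consequent=False.
Result: False

False


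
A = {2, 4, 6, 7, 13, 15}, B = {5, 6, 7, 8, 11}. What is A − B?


A = {2, 4, 6, 7, 13, 15}
B = {5, 6, 7, 8, 11}
Operation: difference A − B
In A but not B: 2, 4, 13, 15

{2, 4, 13, 15}


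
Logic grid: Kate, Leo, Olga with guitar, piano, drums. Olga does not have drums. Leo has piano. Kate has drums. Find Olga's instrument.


From clues:
  Leo → piano
  Kate → drums
By elimination, Olga gets the remaining.

guitar


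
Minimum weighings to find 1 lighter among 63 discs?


Each weighing has 3 outcomes (left heavy / balance / right heavy), so k weighings distinguish at most 3^k cases; splitting into three near-equal groups achieves this.
Need 3^k ≥ 63: 3^3 = 27 < 63 ≤ 3^4 = 81
k = ⌈log₃(63)⌉ = 4

4


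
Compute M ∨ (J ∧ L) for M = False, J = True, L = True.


M = False, J = True, L = True
Step 1: J ∧ L = True AND True = True
Step 2: M ∨ True = False OR True = True
AND evaluated first (higher precedence); then OR applied.

True


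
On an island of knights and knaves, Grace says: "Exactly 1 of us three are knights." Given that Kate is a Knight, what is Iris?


Grace claims exactly 1 knights among Grace, Kate, Iris.
Given: Kate is a Knight.

Case 1: Grace is a Knight (tells truth)
  Then exactly 1 of the three are knights.
  Counting Grace, Kate: 2 knight(s) so far. Need -1 more → impossible.
Case 2: Grace is a Knave (lies)
  Then the count is NOT 1.
  If Iris = Knave, count = 1 = 1 → claim would be true, contradicts lie.
  If Iris = Knight, count = 2 ≠ 1 → lie confirmed ✓

Iris is a Knight.

Knight


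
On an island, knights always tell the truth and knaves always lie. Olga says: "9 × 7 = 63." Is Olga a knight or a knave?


Statement: "9 × 7 = 63."
Actual: 9 × 7 = 63
Claimed: 63
Statement is TRUE → Olga tells the truth → Knight

Knight


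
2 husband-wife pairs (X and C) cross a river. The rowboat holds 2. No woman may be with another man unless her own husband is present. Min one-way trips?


Label couples X and C.
1. WX+WC → (far: WX,WC; near: HX,HC)
2. WX ←   (far: WC; near: HX,HC,WX)
3. HX+HC → (far: HX,HC,WC; near: WX)
4. HX ←   (far: HC,WC; near: HX,WX)  — HX returns, since WX is alone on near bank
5. HX+WX → (far: all four; near: empty)
Every state respects the constraint.
Minimum trips = 5

5


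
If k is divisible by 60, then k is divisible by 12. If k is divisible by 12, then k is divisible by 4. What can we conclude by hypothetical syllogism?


Hypothetical syllogism: P → Q, Q → R ⊢ P → R
Premise 1: k is divisible by 60 → k is divisible by 12
Premise 2: k is divisible by 12 → k is divisible by 4
Chain the implications: the middle term (k is divisible by 12) links the two.
Conclusion: If k is divisible by 60, then k is divisible by 4.

If k is divisible by 60, then k is divisible by 4.


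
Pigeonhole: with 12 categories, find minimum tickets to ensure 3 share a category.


Pigeonhole: to guarantee k in one of n categories, need (k-1)×n + 1.
k = 3, n = 12
Minimum = (3-1) × 12 + 1 = 2 × 12 + 1

25


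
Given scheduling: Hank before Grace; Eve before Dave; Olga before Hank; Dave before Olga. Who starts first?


Constraints: Hank before Grace; Eve before Dave; Olga before Hank; Dave before Olga
The first task can have nothing scheduled before it, so it must never appear on the right of a 'before'.
Tasks appearing after some 'before': Grace, Dave, Hank, Olga.
The only task not in that list is Eve → it is first.

Eve


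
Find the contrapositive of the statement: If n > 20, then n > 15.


Original: If n > 20, then n > 15
Contrapositive: If ¬Q, then ¬P
Negate Q: not (n > 15)
Negate P: not (n > 20)

If not (n > 15), then not (n > 20).


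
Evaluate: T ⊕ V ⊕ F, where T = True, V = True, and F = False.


T = True, V = True, F = False
Step 1: T ⊕ V = True XOR True = False
Step 2: False ⊕ F = False XOR False = False
XOR is true when an odd number of operands are true.

False


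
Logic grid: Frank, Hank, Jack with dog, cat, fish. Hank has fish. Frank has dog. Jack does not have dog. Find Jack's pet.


From clues:
  Hank → fish
  Frank → dog
By elimination, Jack gets the remaining.

cat


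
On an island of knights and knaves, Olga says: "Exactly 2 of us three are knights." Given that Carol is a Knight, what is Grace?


Olga claims exactly 2 knights among Olga, Carol, Grace.
Given: Carol is a Knight.

Case 1: Olga is a Knight (tells truth)
  Then exactly 2 of the three are knights.
  Counting Olga, Carol: 2 knight(s) so far. Need 0 more → Grace = Knave.
Case 2: Olga is a Knave (lies)
  Then the count is NOT 2.
  If Grace = Knight, count = 2 = 2 → claim would be true, contradicts lie.
  If Grace = Knave, count = 1 ≠ 2 → lie confirmed ✓

Grace is a Knave.

Knave


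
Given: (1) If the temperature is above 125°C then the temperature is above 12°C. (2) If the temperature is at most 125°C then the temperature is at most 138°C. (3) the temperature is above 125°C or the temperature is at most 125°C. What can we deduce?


Constructive dilemma: (P → Q) ∧ (R → S), P ∨ R ⊢ Q ∨ S
Premise 1: the temperature is above 125°C → the temperature is above 12°C
Premise 2: the temperature is at most 125°C → the temperature is at most 138°C
Premise 3: the temperature is above 125°C ∨ the temperature is at most 125°C
Case 1: Assuming the temperature is above 125°C, then by Premise 1, the temperature is above 12°C.
Case 2: Assuming the temperature is at most 125°C, then by Premise 2, the temperature is at most 138°C.
Since one of the temperature is above 125°C or the temperature is at most 125°C must hold, we get the temperature is above 12°C or the temperature is at most 138°C.

The temperature is above 12°C or the temperature is at most 138°C.


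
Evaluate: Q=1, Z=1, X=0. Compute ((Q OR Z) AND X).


Q OR Z = 1|1 = 1
1 AND 0 = 0

0


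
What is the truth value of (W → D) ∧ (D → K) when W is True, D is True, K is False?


W = True, D = True, K = False
Step 1: W → D is false only when W=True and D=False. Result: True
Step 2: D → K is false only when D=True and K=False. Result: False
Step 3: True ∧ False = False

False


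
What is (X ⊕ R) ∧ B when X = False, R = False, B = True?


X = False, R = False, B = True
Step 1: X ⊕ R = False XOR False = False
Step 2: False ∧ B = False AND True = False
XOR true when exactly one of X,R is true; then AND with B.

False


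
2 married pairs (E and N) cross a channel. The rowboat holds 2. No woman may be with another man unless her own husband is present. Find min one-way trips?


Label couples E and N.
1. WE+WN → (far: WE,WN; near: HE,HN)
2. WE ←   (far: WN; near: HE,HN,WE)
3. HE+HN → (far: HE,HN,WN; near: WE)
4. HE ←   (far: HN,WN; near: HE,WE)  — HE returns, since WE is alone on near bank
5. HE+WE → (far: all four; near: empty)
Every state respects the constraint.
Minimum trips = 5

5


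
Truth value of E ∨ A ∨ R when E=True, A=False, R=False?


E = True, A = False, R = False
Expression: E ∨ A ∨ R
Step 1: E ∨ A = True OR False = True
Step 2: (True) ∨ R = True OR False = True

True


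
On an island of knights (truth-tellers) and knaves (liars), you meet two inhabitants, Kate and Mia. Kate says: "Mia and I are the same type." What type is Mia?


Kate says: "Mia and I are the same type."
Case 1: Kate is a Knight (truth-teller)
  Statement is true → they ARE the same → Mia is also a Knight
Case 2: Kate is a Knave (liar)
  Statement is false → they are NOT the same → Mia is a Knight
In both cases, Mia is a Knight.

Knight


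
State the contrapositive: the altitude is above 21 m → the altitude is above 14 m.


Original: If the altitude is above 21 m, then the altitude is above 14 m
Contrapositive: If ¬Q, then ¬P
Negate Q: not (the altitude is above 14 m)
Negate P: not (the altitude is above 21 m)

If not (the altitude is above 14 m), then not (the altitude is above 21 m).


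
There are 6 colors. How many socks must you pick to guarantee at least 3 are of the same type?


Pigeonhole: to guarantee k in one of n categories, need (k-1)×n + 1.
k = 3, n = 6
Minimum = (3-1) × 6 + 1 = 2 × 6 + 1

13


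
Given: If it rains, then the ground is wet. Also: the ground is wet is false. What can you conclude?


Modus tollens: P → Q, ¬Q ⊢ ¬P
P: it rains
Q: the ground is wet
We have P → Q and Q is false.
By modus tollens, P must be false.

It is not the case that it rains


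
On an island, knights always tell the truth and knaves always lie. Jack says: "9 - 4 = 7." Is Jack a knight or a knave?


Statement: "9 - 4 = 7."
Actual: 9 - 4 = 5
Claimed: 7
Statement is FALSE → Jack lies → Knave

Knave


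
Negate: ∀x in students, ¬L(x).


Original: ∀x ¬L(x)
Rule: ¬∀→∃, ¬∃→∀, negate predicate.
Negation: ∃x L(x)

∃x L(x)


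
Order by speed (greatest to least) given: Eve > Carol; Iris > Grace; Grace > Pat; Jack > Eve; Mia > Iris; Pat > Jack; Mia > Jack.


Constraints: Eve > Carol; Iris > Grace; Grace > Pat; Jack > Eve; Mia > Iris; Pat > Jack; Mia > Jack
Method: at each step, the next-highest is the one remaining person who never appears on the smaller side of a constraint between remaining people.
  Step 1: remaining {Carol, Mia, Grace, Eve, Iris, Pat, Jack}; on the smaller side: {Carol, Grace, Eve, Iris, Pat, Jack} → Mia is next (Mia > Iris; Mia > Jack).
  Step 2: remaining {Carol, Grace, Eve, Iris, Pat, Jack}; on the smaller side: {Carol, Grace, Eve, Pat, Jack} → Iris is next (Iris > Grace).
  Step 3: remaining {Carol, Grace, Eve, Pat, Jack}; on the smaller side: {Carol, Eve, Pat, Jack} → Grace is next (Grace > Pat).
  Step 4: remaining {Carol, Eve, Pat, Jack}; on the smaller side: {Carol, Eve, Jack} → Pat is next (Pat > Jack).
  Step 5: remaining {Carol, Eve, Jack}; on the smaller side: {Carol, Eve} → Jack is next (Jack > Eve).
  Step 6: remaining {Carol, Eve}; on the smaller side: {Carol} → Eve is next (Eve > Carol).
  Step 7: only Carol remains → lowest.
Final ranking (highest to lowest):

Mia > Iris > Grace > Pat > Jack > Eve > Carol


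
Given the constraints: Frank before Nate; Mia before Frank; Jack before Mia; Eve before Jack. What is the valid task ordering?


Constraints: Frank before Nate; Mia before Frank; Jack before Mia; Eve before Jack
Method: repeatedly schedule the remaining task that has no remaining task required before it.
  Step 1: remaining {Jack, Nate, Eve, Mia, Frank}; every task except Eve still has a predecessor pending → schedule Eve.
  Step 2: remaining {Jack, Nate, Mia, Frank}; every task except Jack still has a predecessor pending → schedule Jack.
  Step 3: remaining {Nate, Mia, Frank}; every task except Mia still has a predecessor pending → schedule Mia.
  Step 4: remaining {Nate, Frank}; every task except Frank still has a predecessor pending → schedule Frank.
  Step 5: only Nate remains → schedule Nate.
Resulting order:

Eve → Jack → Mia → Frank → Nate


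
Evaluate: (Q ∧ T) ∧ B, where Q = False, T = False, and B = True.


Q = False, T = False, B = True
Step 1: Q ∧ T = False AND False = False
Step 2: False ∧ B = False AND True = False
AND is true only when ALL operands are true.

False


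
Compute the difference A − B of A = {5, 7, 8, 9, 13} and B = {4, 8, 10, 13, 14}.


A = {5, 7, 8, 9, 13}
B = {4, 8, 10, 13, 14}
Operation: difference A − B
In A but not B: 5, 7, 9

{5, 7, 9}


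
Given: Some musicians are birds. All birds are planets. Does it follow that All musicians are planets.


Premise 1: Some musicians are birds.
Premise 2: All birds are planets.
Conclusion: All musicians are planets.
Fallacy: illicit minor. The minor term (musicians) is distributed in the conclusion ('All musicians ...') but undistributed in its premise ('Some musicians are birds' doesn't cover all musicians).
Only 'Some musicians are planets' follows, not 'All'.

Invalid


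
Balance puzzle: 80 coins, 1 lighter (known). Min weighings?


Each weighing has 3 outcomes (left heavy / balance / right heavy), so k weighings distinguish at most 3^k cases; splitting into three near-equal groups achieves this.
Need 3^k ≥ 80: 3^3 = 27 < 80 ≤ 3^4 = 81
k = ⌈log₃(80)⌉ = 4

4


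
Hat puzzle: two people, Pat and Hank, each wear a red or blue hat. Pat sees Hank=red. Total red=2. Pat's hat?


Total red = 2, Hank = red
Red accounted for: 1
Remaining for Pat: 1
Pat's hat is red.

red


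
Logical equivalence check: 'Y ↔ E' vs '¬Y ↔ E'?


Expression 1: Y ↔ E
Expression 2: ¬Y ↔ E
Truth table (Y E | Expr1 Expr2):
  T T |   T     F   ← differ
  T F |   F     T   ← differ
  F T |   F     T   ← differ
  F F |   T     F   ← differ
Counterexample: Y=T, E=T gives Expr1 = T but Expr2 = F, so the expressions are NOT logically equivalent.

No


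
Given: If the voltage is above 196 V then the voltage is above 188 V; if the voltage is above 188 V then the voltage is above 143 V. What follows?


Hypothetical syllogism: P → Q, Q → R ⊢ P → R
Premise 1: the voltage is above 196 V → the voltage is above 188 V
Premise 2: the voltage is above 188 V → the voltage is above 143 V
Chain the implications: the middle term (the voltage is above 188 V) links the two.
Conclusion: If the voltage is above 196 V, then the voltage is above 143 V.

If the voltage is above 196 V, then the voltage is above 143 V.


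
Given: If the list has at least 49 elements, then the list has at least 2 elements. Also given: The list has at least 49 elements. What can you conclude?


Modus ponens: P → Q, P ⊢ Q
P: the list has at least 49 elements
Q: the list has at least 2 elements
We have P → Q and P is true.
By modus ponens, Q must be true.

The list has at least 2 elements


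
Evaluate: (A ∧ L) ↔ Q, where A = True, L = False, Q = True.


A = True, L = False, Q = True
Step 1: A ∧ L = True AND False = False
Step 2: (False) ↔ Q: true when both sides have same truth value.
Result: False ↔ True = False

False


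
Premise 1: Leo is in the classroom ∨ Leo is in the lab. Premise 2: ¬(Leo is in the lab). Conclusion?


Disjunctive syllogism: P ∨ Q, ¬P ⊢ Q
Disjunction: Leo is in the classroom ∨ Leo is in the lab
We know it is not the case that Leo is in the lab.
By disjunctive syllogism, the other disjunct must be true.

Leo is in the classroom


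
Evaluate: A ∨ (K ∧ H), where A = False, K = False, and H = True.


A = False, K = False, H = True
Step 1: K ∧ H = False AND True = False
Step 2: A ∨ False = False OR False = False
AND evaluated first (higher precedence); then OR applied.

False


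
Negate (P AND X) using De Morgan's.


De Morgan's law: ¬(P ∧ Q) ≡ ¬P ∨ ¬Q
¬(P ∧ X) = ¬P ∨ ¬X

¬P ∨ ¬X


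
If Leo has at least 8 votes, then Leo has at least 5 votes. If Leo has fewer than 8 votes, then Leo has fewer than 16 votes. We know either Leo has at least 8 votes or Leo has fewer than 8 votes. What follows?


Constructive dilemma: (P → Q) ∧ (R → S), P ∨ R ⊢ Q ∨ S
Premise 1: Leo has at least 8 votes → Leo has at least 5 votes
Premise 2: Leo has fewer than 8 votes → Leo has fewer than 16 votes
Premise 3: Leo has at least 8 votes ∨ Leo has fewer than 8 votes
Case 1: Assuming Leo has at least 8 votes, then by Premise 1, Leo has at least 5 votes.
Case 2: Assuming Leo has fewer than 8 votes, then by Premise 2, Leo has fewer than 16 votes.
Since one of Leo has at least 8 votes or Leo has fewer than 8 votes must hold, we get Leo has at least 5 votes or Leo has fewer than 16 votes.

Leo has at least 5 votes or Leo has fewer than 16 votes.


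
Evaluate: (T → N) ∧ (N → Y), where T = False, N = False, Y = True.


T = False, N = False, Y = True
Step 1: T → N is false only when T=True and N=False. Result: True
Step 2: N → Y is false only when N=True and Y=False. Result: True
Step 3: True ∧ True = True

True


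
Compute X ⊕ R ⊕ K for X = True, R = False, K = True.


X = True, R = False, K = True
Step 1: X ⊕ R = True XOR False = True
Step 2: True ⊕ K = True XOR True = False
XOR is true when an odd number of operands are true.

False


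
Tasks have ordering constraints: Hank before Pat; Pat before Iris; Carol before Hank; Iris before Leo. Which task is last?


Constraints: Hank before Pat; Pat before Iris; Carol before Hank; Iris before Leo
The last task can have nothing scheduled after it, so it must never appear on the left of a 'before'.
Tasks appearing before some other task: Hank, Pat, Carol, Iris.
The only task not in that list is Leo → it is last.

Leo


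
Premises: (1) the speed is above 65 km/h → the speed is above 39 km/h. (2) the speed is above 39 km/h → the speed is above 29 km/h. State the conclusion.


Hypothetical syllogism: P → Q, Q → R ⊢ P → R
Premise 1: the speed is above 65 km/h → the speed is above 39 km/h
Premise 2: the speed is above 39 km/h → the speed is above 29 km/h
Chain the implications: the middle term (the speed is above 39 km/h) links the two.
Conclusion: If the speed is above 65 km/h, then the speed is above 29 km/h.

If the speed is above 65 km/h, then the speed is above 29 km/h.


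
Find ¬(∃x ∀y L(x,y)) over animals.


Original: ∃x ∀y L(x,y)
Rule: ¬∀→∃, ¬∃→∀, negate predicate.
Negation: ∀x ∃y ¬L(x,y)

∀x ∃y ¬L(x,y)


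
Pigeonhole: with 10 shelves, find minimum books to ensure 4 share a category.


Pigeonhole: to guarantee k in one of n categories, need (k-1)×n + 1.
k = 4, n = 10
Minimum = (4-1) × 10 + 1 = 3 × 10 + 1

31


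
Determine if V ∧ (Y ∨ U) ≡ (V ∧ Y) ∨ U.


Expression 1: V ∧ (Y ∨ U)
Expression 2: (V ∧ Y) ∨ U
Truth table (V Y U | Expr1 Expr2):
  T T T |   T     T
  T T F |   T     T
  T F T |   T     T
  T F F |   F     F
  F T T |   F     T   ← differ
  F T F |   F     F
  F F T |   F     T   ← differ
  F F F |   F     F
Counterexample: V=F, Y=T, U=T gives Expr1 = F but Expr2 = T, so the expressions are NOT logically equivalent.

No


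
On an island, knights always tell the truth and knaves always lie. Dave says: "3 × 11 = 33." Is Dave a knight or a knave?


Statement: "3 × 11 = 33."
Actual: 3 × 11 = 33
Claimed: 33
Statement is TRUE → Dave tells the truth → Knight

Knight


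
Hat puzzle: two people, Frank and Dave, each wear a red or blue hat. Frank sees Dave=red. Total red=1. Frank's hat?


Total red = 1, Dave = red
Red accounted for: 1
Remaining for Frank: 0
Frank's hat is blue.

blue


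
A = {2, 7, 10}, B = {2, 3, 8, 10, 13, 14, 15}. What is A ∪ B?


A = {2, 7, 10}
B = {2, 3, 8, 10, 13, 14, 15}
Operation: union
All elements combined: 2, 3, 7, 8, 10, 13, 14, 15

{2, 3, 7, 8, 10, 13, 14, 15}


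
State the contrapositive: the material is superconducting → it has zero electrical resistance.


Original: If the material is superconducting, then it has zero electrical resistance
Contrapositive: If ¬Q, then ¬P
Negate Q: not (it has zero electrical resistance)
Negate P: not (the material is superconducting)

If not (it has zero electrical resistance), then not (the material is superconducting).


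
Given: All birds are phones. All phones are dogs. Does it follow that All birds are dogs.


Premise 1: All birds are phones.
Premise 2: All phones are dogs.
Conclusion: All birds are dogs.
Barbara syllogism (AAA-1): All A are B, All B are C → All A are C.
Middle term (phones) distributed in premise 2.

Valid


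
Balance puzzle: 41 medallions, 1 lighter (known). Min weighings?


Each weighing has 3 outcomes (left heavy / balance / right heavy), so k weighings distinguish at most 3^k cases; splitting into three near-equal groups achieves this.
Need 3^k ≥ 41: 3^3 = 27 < 41 ≤ 3^4 = 81
k = ⌈log₃(41)⌉ = 4

4


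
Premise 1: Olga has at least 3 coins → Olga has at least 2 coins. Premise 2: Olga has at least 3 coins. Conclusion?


Modus ponens: P → Q, P ⊢ Q
P: Olga has at least 3 coins
Q: Olga has at least 2 coins
We have P → Q and P is true.
By modus ponens, Q must be true.

Olga has at least 2 coins
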